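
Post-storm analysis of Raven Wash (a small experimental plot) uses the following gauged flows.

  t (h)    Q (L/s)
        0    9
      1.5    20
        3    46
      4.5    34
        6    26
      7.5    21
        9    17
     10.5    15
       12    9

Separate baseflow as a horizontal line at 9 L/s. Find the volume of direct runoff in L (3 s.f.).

Direct-runoff ordinates (Q − Q_b): 0.0, 11.0, 37.0, 25.0, 17.0, 12.0, 8.0, 6.0, 0.0 L/s.
ΣQ_DR = 116.0 L/s.
With Δt = 1.5 h = 5400 s, V = ΣQ_DR · Δt = 116.0 × 5400 = 6.26 × 10^5 L.

V ≈ 6.26 × 10^5 L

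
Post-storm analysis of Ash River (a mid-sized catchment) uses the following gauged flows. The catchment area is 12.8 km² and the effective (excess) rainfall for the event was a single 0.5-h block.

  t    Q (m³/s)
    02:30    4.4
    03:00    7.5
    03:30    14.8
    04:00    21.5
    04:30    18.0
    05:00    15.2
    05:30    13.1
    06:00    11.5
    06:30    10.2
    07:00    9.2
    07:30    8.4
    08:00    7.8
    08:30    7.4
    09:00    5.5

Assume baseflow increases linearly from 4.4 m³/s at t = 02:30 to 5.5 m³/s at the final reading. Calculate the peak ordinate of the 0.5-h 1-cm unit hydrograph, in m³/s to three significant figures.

Direct runoff: 0.00, 3.02, 10.23, 16.85, 13.26, 10.38, 8.19, 6.51, 5.12, 4.04, 3.15, 2.47, 1.98, 0.00 m³/s; ΣQ_DR = 85.20 m³/s, peak = 16.85 m³/s.
Runoff depth d = ΣQ_DR·Δt / A = 85.20 × 1800 / (12.8 km²) = 11.98 mm.
The 1-cm UH is the DRH scaled by (10 mm)/d, so U_p = 16.85 × 10/11.98 = 14.1 m³/s.

U_p ≈ 14.1 m³/s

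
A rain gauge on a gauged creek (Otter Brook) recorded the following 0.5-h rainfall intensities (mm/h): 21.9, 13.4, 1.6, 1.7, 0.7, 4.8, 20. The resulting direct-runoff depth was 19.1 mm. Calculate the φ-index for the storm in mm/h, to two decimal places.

φ ≈ 5.70 mm/h

Only the 3 blocks with intensity above φ contribute runoff: 21.9, 13.4, 20 mm/h.
Σ(I−φ)·Δt = d  ⇒  (21.9+13.4+20 − 3φ)·0.5 = 19.1
φ = (55.30 − 19.1/0.5) / 3 = 5.70 mm/h.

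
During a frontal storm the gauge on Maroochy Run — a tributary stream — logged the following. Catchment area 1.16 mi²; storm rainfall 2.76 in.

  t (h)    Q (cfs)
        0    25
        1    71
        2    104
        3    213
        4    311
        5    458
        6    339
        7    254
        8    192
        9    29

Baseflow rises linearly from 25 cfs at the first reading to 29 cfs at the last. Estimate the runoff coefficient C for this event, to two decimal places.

ΣQ_DR = 1726 cfs; V = ΣQ_DR·Δt = 6.214 × 10^6 ft³.
Runoff depth d = V / A = 2.306 in.
C = d / P = 2.306 / 2.76 = 0.84.

C ≈ 0.84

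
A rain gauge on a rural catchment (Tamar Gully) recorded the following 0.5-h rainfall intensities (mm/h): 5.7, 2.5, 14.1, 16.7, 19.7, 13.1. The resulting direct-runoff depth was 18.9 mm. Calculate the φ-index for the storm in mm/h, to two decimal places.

Only the 4 blocks with intensity above φ contribute runoff: 14.1, 16.7, 19.7, 13.1 mm/h.
Σ(I−φ)·Δt = d  ⇒  (14.1+16.7+19.7+13.1 − 4φ)·0.5 = 18.9
φ = (63.60 − 18.9/0.5) / 4 = 6.45 mm/h.

φ ≈ 6.45 mm/h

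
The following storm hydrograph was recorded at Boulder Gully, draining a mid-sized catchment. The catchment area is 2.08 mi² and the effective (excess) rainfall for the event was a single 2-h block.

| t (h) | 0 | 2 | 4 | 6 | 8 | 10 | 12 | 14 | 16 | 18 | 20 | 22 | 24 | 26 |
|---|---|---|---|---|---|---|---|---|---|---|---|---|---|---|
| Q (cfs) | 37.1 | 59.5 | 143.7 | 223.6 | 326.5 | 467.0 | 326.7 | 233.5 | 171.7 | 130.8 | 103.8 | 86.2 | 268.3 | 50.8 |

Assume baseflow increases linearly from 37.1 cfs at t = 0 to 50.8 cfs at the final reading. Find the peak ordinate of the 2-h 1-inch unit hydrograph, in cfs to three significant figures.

U_p ≈ 142 cfs

Direct runoff: 0.00, 21.35, 104.49, 183.34, 285.18, 424.63, 283.28, 189.02, 126.17, 84.22, 56.16, 37.51, 218.55, 0.00 cfs; ΣQ_DR = 2014 cfs, peak = 424.63 cfs.
Runoff depth d = ΣQ_DR·Δt / A = 2014 × 7200 / (2.08 mi²) = 3.001 in.
The 1-inch UH is the DRH scaled by (1 in)/d, so U_p = 424.63 × 1/3.001 = 142 cfs.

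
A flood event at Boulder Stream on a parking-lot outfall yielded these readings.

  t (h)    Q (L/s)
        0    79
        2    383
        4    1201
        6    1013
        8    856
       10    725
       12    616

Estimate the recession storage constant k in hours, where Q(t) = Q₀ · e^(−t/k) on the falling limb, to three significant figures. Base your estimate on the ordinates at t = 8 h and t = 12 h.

On the falling limb, Q drops from 856 to 616 L/s between t = 8 h and t = 12 h (Δt = 4 h).
k = −Δt / ln(Q₂/Q₁) = −4 / ln(616/856) = 12.2 h.

k ≈ 12.2 h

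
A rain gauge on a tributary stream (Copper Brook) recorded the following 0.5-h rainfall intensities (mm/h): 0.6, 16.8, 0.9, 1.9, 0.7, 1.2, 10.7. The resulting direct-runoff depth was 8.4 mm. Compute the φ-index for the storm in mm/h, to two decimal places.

Only the 2 blocks with intensity above φ contribute runoff: 16.8, 10.7 mm/h.
Σ(I−φ)·Δt = d  ⇒  (16.8+10.7 − 2φ)·0.5 = 8.4
φ = (27.50 − 8.4/0.5) / 2 = 5.35 mm/h.

φ ≈ 5.35 mm/h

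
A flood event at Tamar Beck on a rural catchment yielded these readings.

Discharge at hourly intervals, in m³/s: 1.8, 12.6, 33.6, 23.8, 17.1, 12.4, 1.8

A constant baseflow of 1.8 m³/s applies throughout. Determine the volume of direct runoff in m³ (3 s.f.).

Direct-runoff ordinates (Q − Q_b): 0.0, 10.8, 31.8, 22.0, 15.3, 10.6, 0.0 m³/s.
ΣQ_DR = 90.50 m³/s.
With Δt = 1 h = 3600 s, V = ΣQ_DR · Δt = 90.50 × 3600 = 3.26 × 10^5 m³.

V ≈ 3.26 × 10^5 m³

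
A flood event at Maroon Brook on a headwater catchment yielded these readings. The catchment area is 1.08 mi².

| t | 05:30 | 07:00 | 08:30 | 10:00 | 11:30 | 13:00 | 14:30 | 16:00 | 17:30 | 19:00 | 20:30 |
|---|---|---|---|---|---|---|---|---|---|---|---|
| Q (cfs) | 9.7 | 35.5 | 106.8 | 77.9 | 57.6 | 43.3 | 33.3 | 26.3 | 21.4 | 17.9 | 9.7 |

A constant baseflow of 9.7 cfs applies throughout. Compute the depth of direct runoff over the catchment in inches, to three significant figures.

Direct runoff: 0.0, 25.8, 97.1, 68.2, 47.9, 33.6, 23.6, 16.6, 11.7, 8.2, 0.0 cfs; ΣQ_DR = 332.7 cfs.
V = ΣQ_DR · Δt = 332.7 × 5400 s = 1.797 × 10^6 ft³.
Over A = 1.08 mi², depth = V / A = 0.716 in.

d ≈ 0.716 in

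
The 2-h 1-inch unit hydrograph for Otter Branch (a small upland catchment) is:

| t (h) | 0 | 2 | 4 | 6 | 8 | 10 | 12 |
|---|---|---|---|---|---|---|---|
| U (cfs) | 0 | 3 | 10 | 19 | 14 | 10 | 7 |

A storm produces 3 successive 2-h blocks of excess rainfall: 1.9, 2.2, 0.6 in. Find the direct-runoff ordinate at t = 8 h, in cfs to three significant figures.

Q ≈ 74.4 cfs

By discrete convolution, Q_j = Σ (P_i / 1 in) · U_{j−i}.
At t = 8 h (j=4): Q = (1.9/1)·14 + (2.2/1)·19 + (0.6/1)·10 = 74.4 cfs.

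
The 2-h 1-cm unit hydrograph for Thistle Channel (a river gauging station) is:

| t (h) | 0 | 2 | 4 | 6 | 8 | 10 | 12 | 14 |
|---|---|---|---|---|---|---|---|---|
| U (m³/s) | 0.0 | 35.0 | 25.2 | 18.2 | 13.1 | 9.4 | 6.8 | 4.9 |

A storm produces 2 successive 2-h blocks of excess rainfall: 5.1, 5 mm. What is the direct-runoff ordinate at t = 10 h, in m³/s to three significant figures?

Q ≈ 11.3 m³/s

By discrete convolution, Q_j = Σ (P_i / 10 mm) · U_{j−i}.
At t = 10 h (j=5): Q = (5.1/10)·9.4 + (5/10)·13.1 = 11.3 m³/s.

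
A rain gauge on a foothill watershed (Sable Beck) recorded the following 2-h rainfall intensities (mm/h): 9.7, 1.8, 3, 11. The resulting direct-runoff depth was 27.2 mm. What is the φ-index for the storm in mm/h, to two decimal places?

Only the 2 blocks with intensity above φ contribute runoff: 9.7, 11 mm/h.
Σ(I−φ)·Δt = d  ⇒  (9.7+11 − 2φ)·2 = 27.2
φ = (20.70 − 27.2/2) / 2 = 3.55 mm/h.

φ ≈ 3.55 mm/h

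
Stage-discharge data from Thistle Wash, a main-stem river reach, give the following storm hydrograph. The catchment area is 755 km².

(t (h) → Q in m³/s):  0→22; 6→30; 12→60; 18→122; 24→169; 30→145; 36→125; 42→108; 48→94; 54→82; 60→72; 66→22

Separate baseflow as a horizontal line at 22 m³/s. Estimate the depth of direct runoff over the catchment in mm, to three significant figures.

Direct runoff: 0.0, 8.0, 38.0, 100.0, 147.0, 123.0, 103.0, 86.0, 72.0, 60.0, 50.0, 0.0 m³/s; ΣQ_DR = 787.0 m³/s.
V = ΣQ_DR · Δt = 787.0 × 21600 s = 1.700 × 10^7 m³.
Over A = 755 km², depth = V / A = 22.5 mm.

d ≈ 22.5 mm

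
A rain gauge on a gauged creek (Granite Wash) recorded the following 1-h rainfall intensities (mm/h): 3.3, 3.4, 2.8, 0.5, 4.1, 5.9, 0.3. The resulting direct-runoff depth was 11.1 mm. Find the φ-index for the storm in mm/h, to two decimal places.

Only the 5 blocks with intensity above φ contribute runoff: 3.3, 3.4, 2.8, 4.1, 5.9 mm/h.
Σ(I−φ)·Δt = d  ⇒  (3.3+3.4+2.8+4.1+5.9 − 5φ)·1 = 11.1
φ = (19.50 − 11.1/1) / 5 = 1.68 mm/h.

φ ≈ 1.68 mm/h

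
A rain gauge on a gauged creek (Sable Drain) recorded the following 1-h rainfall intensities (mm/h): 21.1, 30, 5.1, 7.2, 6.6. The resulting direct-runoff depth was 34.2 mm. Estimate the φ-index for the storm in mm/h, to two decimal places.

φ ≈ 8.45 mm/h

Only the 2 blocks with intensity above φ contribute runoff: 21.1, 30 mm/h.
Σ(I−φ)·Δt = d  ⇒  (21.1+30 − 2φ)·1 = 34.2
φ = (51.10 − 34.2/1) / 2 = 8.45 mm/h.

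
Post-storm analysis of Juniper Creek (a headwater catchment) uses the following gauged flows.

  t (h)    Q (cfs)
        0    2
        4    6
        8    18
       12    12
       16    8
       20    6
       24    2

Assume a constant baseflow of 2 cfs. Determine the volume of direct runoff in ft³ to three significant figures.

Direct-runoff ordinates (Q − Q_b): 0.0, 4.0, 16.0, 10.0, 6.0, 4.0, 0.0 cfs.
ΣQ_DR = 40.00 cfs.
With Δt = 4 h = 14400 s, V = ΣQ_DR · Δt = 40.00 × 14400 = 5.76 × 10^5 ft³.

V ≈ 5.76 × 10^5 ft³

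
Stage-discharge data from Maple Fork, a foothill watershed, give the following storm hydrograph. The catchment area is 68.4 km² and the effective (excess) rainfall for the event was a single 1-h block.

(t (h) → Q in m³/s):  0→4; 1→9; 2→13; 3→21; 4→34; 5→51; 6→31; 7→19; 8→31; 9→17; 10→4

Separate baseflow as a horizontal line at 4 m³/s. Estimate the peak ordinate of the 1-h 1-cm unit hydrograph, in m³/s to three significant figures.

U_p ≈ 47.0 m³/s

Direct runoff: 0.0, 5.0, 9.0, 17.0, 30.0, 47.0, 27.0, 15.0, 27.0, 13.0, 0.0 m³/s; ΣQ_DR = 190.0 m³/s, peak = 47.0 m³/s.
Runoff depth d = ΣQ_DR·Δt / A = 190.0 × 3600 / (68.4 km²) = 10.00 mm.
The 1-cm UH is the DRH scaled by (10 mm)/d, so U_p = 47.0 × 10/10.00 = 47.0 m³/s.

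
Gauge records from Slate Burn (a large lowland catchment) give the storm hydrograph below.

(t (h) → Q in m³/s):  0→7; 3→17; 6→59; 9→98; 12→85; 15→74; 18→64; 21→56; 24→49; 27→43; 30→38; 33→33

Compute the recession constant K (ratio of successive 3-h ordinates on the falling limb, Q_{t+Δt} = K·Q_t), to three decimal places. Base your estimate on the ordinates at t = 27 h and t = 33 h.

K ≈ 0.876

Using the recession-limb readings at t = 27 h and t = 33 h: Q falls from 43 to 33 m³/s over 2 intervals.
K = (Q₂/Q₁)^(1/2) = (33/43)^(1/2) = 0.876.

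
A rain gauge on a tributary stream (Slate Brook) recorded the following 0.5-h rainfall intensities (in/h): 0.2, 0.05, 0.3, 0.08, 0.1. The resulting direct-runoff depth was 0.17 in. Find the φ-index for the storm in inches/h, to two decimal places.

Only the 3 blocks with intensity above φ contribute runoff: 0.2, 0.3, 0.1 in/h.
Σ(I−φ)·Δt = d  ⇒  (0.2+0.3+0.1 − 3φ)·0.5 = 0.17
φ = (0.6000 − 0.17/0.5) / 3 = 0.09 in/h.

φ ≈ 0.09 in/h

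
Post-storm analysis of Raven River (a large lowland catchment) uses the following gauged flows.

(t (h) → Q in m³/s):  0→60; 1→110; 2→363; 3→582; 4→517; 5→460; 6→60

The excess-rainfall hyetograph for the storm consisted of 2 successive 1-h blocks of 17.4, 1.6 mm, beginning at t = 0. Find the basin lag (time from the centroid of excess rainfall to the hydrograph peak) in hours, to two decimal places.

Centroid of excess rainfall: t_c = Σ P_i·t̄_i / ΣP_i = 0.5842 h (block centres at 0.5, 1.5 h).
Hydrograph peak occurs at t = 3 h, so basin lag t_L = 3 − 0.5842 = 2.42 h.

t_L ≈ 2.42 h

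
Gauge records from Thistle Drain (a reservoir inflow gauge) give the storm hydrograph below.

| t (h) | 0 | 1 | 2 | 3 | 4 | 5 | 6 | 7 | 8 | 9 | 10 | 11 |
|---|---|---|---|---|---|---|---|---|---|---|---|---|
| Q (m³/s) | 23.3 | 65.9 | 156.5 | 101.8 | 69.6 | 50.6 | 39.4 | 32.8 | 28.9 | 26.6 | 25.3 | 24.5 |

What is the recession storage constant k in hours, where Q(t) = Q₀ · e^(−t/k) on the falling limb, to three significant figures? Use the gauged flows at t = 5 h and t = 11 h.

On the falling limb, Q drops from 50.6 to 24.5 m³/s between t = 5 h and t = 11 h (Δt = 6 h).
k = −Δt / ln(Q₂/Q₁) = −6 / ln(24.5/50.6) = 8.27 h.

k ≈ 8.27 h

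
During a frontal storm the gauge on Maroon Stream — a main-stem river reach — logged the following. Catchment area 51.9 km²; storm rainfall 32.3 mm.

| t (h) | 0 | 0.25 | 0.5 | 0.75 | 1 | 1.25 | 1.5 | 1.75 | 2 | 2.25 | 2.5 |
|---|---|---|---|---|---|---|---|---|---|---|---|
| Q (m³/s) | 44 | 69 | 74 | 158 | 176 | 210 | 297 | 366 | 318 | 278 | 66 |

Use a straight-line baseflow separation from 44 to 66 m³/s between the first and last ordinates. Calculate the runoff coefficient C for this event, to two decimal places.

ΣQ_DR = 1451 m³/s; V = ΣQ_DR·Δt = 1.306 × 10^6 m³.
Runoff depth d = V / A = 25.16 mm.
C = d / P = 25.16 / 32.3 = 0.78.

C ≈ 0.78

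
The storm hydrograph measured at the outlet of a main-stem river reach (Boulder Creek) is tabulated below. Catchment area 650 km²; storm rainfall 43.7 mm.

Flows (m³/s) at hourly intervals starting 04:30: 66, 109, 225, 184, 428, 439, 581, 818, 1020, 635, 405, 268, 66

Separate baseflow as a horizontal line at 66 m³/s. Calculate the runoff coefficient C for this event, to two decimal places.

ΣQ_DR = 4386 m³/s; V = ΣQ_DR·Δt = 1.579 × 10^7 m³.
Runoff depth d = V / A = 24.29 mm.
C = d / P = 24.29 / 43.7 = 0.56.

C ≈ 0.56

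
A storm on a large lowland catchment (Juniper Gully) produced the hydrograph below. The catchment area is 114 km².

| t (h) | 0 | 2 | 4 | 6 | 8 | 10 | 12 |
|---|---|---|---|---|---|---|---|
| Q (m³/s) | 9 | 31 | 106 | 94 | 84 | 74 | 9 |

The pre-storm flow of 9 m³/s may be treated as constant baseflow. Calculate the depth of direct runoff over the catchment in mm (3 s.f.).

Direct runoff: 0.0, 22.0, 97.0, 85.0, 75.0, 65.0, 0.0 m³/s; ΣQ_DR = 344.0 m³/s.
V = ΣQ_DR · Δt = 344.0 × 7200 s = 2.477 × 10^6 m³.
Over A = 114 km², depth = V / A = 21.7 mm.

d ≈ 21.7 mm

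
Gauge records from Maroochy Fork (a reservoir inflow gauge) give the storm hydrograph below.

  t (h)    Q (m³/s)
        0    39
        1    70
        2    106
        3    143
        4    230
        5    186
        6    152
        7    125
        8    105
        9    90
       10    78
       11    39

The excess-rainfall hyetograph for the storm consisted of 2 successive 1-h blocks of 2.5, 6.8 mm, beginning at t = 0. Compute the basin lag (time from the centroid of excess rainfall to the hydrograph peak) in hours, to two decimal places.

t_L ≈ 2.77 h

Centroid of excess rainfall: t_c = Σ P_i·t̄_i / ΣP_i = 1.2312 h (block centres at 0.5, 1.5 h).
Hydrograph peak occurs at t = 4 h, so basin lag t_L = 4 − 1.2312 = 2.77 h.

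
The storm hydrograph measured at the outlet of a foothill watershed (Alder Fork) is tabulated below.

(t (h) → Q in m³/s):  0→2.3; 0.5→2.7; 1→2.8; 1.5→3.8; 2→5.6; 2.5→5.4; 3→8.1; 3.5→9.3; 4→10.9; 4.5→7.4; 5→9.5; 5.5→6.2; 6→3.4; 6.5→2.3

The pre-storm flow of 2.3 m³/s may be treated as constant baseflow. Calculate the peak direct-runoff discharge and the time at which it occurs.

Subtracting baseflow gives direct-runoff ordinates: 0.0, 0.4, 0.5, 1.5, 3.3, 3.1, 5.8, 7.0, 8.6, 5.1, 7.2, 3.9, 1.1, 0.0 m³/s.
The maximum is 8.6 m³/s, occurring at the reading for t = 4 h.

Q_p = 8.6 m³/s at t = 4 h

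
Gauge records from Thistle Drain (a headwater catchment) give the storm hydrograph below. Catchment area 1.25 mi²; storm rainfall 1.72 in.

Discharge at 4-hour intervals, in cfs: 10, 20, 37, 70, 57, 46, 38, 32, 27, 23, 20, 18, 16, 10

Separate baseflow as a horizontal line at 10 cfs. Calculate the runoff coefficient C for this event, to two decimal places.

C ≈ 0.82

ΣQ_DR = 284.0 cfs; V = ΣQ_DR·Δt = 4.090 × 10^6 ft³.
Runoff depth d = V / A = 1.408 in.
C = d / P = 1.408 / 1.72 = 0.82.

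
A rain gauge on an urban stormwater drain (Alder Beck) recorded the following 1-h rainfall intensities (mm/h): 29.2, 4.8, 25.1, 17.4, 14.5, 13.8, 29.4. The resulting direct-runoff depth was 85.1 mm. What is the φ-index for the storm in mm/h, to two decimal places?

Only the 6 blocks with intensity above φ contribute runoff: 29.2, 25.1, 17.4, 14.5, 13.8, 29.4 mm/h.
Σ(I−φ)·Δt = d  ⇒  (29.2+25.1+17.4+14.5+13.8+29.4 − 6φ)·1 = 85.1
φ = (129.4 − 85.1/1) / 6 = 7.38 mm/h.

φ ≈ 7.38 mm/h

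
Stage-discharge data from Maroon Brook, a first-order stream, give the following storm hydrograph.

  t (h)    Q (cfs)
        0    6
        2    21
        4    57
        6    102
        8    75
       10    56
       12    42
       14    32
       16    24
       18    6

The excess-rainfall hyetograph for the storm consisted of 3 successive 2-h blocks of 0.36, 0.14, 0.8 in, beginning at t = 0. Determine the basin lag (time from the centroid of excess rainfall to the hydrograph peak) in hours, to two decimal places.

t_L ≈ 2.32 h

Centroid of excess rainfall: t_c = Σ P_i·t̄_i / ΣP_i = 3.6769 h (block centres at 1, 3, 5 h).
Hydrograph peak occurs at t = 6 h, so basin lag t_L = 6 − 3.6769 = 2.32 h.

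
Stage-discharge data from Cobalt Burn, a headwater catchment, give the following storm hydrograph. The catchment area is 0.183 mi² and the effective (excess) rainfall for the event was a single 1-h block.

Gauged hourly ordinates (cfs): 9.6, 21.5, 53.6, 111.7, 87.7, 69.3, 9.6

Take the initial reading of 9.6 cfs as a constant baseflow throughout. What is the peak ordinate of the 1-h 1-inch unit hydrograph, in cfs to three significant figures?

Direct runoff: 0.0, 11.9, 44.0, 102.1, 78.1, 59.7, 0.0 cfs; ΣQ_DR = 295.8 cfs, peak = 102.1 cfs.
Runoff depth d = ΣQ_DR·Δt / A = 295.8 × 3600 / (0.183 mi²) = 2.505 in.
The 1-inch UH is the DRH scaled by (1 in)/d, so U_p = 102.1 × 1/2.505 = 40.8 cfs.

U_p ≈ 40.8 cfs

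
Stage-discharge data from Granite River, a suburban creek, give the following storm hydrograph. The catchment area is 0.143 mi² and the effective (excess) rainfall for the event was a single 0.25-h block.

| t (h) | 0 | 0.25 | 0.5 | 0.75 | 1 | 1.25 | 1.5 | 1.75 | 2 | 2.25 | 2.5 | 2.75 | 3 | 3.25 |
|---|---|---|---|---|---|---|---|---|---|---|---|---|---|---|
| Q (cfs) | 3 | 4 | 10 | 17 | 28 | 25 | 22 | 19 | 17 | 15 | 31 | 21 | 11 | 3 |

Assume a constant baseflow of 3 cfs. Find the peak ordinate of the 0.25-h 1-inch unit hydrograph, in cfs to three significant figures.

U_p ≈ 56.2 cfs

Direct runoff: 0.0, 1.0, 7.0, 14.0, 25.0, 22.0, 19.0, 16.0, 14.0, 12.0, 28.0, 18.0, 8.0, 0.0 cfs; ΣQ_DR = 184.0 cfs, peak = 28.0 cfs.
Runoff depth d = ΣQ_DR·Δt / A = 184.0 × 900 / (0.143 mi²) = 0.4985 in.
The 1-inch UH is the DRH scaled by (1 in)/d, so U_p = 28.0 × 1/0.4985 = 56.2 cfs.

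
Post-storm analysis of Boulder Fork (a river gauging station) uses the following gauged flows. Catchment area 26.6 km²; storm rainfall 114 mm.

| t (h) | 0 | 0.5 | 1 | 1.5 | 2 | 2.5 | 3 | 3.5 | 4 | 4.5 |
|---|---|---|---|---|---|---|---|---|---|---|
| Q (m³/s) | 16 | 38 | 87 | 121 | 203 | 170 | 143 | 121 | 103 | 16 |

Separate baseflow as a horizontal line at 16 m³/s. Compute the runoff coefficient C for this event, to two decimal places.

ΣQ_DR = 858.0 m³/s; V = ΣQ_DR·Δt = 1.544 × 10^6 m³.
Runoff depth d = V / A = 58.06 mm.
C = d / P = 58.06 / 114 = 0.51.

C ≈ 0.51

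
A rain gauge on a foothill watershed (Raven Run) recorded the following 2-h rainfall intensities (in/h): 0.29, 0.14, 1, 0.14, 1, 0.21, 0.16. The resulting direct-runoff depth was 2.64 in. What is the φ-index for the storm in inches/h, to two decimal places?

φ ≈ 0.34 in/h

Only the 2 blocks with intensity above φ contribute runoff: 1, 1 in/h.
Σ(I−φ)·Δt = d  ⇒  (1+1 − 2φ)·2 = 2.64
φ = (2.000 − 2.64/2) / 2 = 0.34 in/h.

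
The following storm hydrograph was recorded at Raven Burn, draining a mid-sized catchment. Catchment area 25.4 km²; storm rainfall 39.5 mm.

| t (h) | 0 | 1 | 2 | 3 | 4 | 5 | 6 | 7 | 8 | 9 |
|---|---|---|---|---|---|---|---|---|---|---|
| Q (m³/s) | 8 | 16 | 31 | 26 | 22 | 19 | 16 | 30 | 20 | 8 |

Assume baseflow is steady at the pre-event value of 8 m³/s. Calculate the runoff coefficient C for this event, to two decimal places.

C ≈ 0.42

ΣQ_DR = 116.0 m³/s; V = ΣQ_DR·Δt = 4.176 × 10^5 m³.
Runoff depth d = V / A = 16.44 mm.
C = d / P = 16.44 / 39.5 = 0.42.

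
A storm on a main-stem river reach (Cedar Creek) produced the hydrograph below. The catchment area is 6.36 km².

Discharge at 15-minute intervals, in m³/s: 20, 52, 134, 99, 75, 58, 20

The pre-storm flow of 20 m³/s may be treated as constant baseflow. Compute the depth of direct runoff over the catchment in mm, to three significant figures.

d ≈ 45.0 mm

Direct runoff: 0.0, 32.0, 114.0, 79.0, 55.0, 38.0, 0.0 m³/s; ΣQ_DR = 318.0 m³/s.
V = ΣQ_DR · Δt = 318.0 × 900 s = 2.862 × 10^5 m³.
Over A = 6.36 km², depth = V / A = 45.0 mm.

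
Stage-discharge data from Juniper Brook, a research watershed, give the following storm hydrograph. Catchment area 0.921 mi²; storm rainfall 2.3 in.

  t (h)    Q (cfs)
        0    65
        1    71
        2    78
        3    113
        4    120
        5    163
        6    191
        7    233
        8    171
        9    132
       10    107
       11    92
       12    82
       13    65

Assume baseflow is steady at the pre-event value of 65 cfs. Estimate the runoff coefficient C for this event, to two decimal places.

C ≈ 0.57

ΣQ_DR = 773.0 cfs; V = ΣQ_DR·Δt = 2.783 × 10^6 ft³.
Runoff depth d = V / A = 1.301 in.
C = d / P = 1.301 / 2.3 = 0.57.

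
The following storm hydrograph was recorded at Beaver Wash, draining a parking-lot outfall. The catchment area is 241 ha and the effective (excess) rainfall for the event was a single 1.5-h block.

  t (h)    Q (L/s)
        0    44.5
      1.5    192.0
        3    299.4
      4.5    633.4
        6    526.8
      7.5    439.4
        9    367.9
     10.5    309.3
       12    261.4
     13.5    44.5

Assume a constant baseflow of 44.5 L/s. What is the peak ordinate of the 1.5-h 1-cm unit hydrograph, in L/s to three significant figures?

U_p ≈ 983 L/s

Direct runoff: 0.0, 147.5, 254.9, 588.9, 482.3, 394.9, 323.4, 264.8, 216.9, 0.0 L/s; ΣQ_DR = 2674 L/s, peak = 588.9 L/s.
Runoff depth d = ΣQ_DR·Δt / A = 2674 × 5400 / (241 ha) = 5.991 mm.
The 1-cm UH is the DRH scaled by (10 mm)/d, so U_p = 588.9 × 10/5.991 = 983 L/s.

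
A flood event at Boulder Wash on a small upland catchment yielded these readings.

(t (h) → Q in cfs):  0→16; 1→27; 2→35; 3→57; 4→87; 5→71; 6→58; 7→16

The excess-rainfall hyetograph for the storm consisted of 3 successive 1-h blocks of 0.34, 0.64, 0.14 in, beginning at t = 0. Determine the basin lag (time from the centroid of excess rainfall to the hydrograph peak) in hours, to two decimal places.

t_L ≈ 2.68 h

Centroid of excess rainfall: t_c = Σ P_i·t̄_i / ΣP_i = 1.3214 h (block centres at 0.5, 1.5, 2.5 h).
Hydrograph peak occurs at t = 4 h, so basin lag t_L = 4 − 1.3214 = 2.68 h.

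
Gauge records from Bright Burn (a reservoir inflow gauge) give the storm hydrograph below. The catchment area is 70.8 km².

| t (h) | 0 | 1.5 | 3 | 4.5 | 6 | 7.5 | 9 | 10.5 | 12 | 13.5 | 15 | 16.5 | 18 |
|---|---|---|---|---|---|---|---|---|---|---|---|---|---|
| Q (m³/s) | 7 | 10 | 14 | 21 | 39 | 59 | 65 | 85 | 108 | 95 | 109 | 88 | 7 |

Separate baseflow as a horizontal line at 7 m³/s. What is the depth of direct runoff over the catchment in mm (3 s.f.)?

d ≈ 47.0 mm

Direct runoff: 0.0, 3.0, 7.0, 14.0, 32.0, 52.0, 58.0, 78.0, 101.0, 88.0, 102.0, 81.0, 0.0 m³/s; ΣQ_DR = 616.0 m³/s.
V = ΣQ_DR · Δt = 616.0 × 5400 s = 3.326 × 10^6 m³.
Over A = 70.8 km², depth = V / A = 47.0 mm.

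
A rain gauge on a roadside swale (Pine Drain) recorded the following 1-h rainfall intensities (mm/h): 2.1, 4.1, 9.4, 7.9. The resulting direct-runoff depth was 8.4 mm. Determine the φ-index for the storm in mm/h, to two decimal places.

φ ≈ 4.45 mm/h

Only the 2 blocks with intensity above φ contribute runoff: 9.4, 7.9 mm/h.
Σ(I−φ)·Δt = d  ⇒  (9.4+7.9 − 2φ)·1 = 8.4
φ = (17.30 − 8.4/1) / 2 = 4.45 mm/h.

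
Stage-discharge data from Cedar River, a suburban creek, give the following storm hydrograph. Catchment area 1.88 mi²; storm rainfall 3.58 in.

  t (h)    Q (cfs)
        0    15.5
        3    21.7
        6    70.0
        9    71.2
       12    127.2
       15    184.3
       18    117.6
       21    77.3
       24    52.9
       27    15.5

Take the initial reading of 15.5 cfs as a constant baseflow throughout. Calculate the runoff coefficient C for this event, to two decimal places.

C ≈ 0.41

ΣQ_DR = 598.2 cfs; V = ΣQ_DR·Δt = 6.461 × 10^6 ft³.
Runoff depth d = V / A = 1.479 in.
C = d / P = 1.479 / 3.58 = 0.41.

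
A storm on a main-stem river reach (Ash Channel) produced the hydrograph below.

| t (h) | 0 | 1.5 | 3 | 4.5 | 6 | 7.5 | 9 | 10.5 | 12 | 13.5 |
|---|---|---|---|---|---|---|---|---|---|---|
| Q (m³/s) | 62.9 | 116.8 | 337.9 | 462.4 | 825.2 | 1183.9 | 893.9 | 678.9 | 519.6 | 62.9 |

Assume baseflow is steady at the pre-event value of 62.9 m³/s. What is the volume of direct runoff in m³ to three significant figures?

V ≈ 2.44 × 10^7 m³

Direct-runoff ordinates (Q − Q_b): 0.0, 53.9, 275.0, 399.5, 762.3, 1121.0, 831.0, 616.0, 456.7, 0.0 m³/s.
ΣQ_DR = 4515 m³/s.
With Δt = 1.5 h = 5400 s, V = ΣQ_DR · Δt = 4515 × 5400 = 2.44 × 10^7 m³.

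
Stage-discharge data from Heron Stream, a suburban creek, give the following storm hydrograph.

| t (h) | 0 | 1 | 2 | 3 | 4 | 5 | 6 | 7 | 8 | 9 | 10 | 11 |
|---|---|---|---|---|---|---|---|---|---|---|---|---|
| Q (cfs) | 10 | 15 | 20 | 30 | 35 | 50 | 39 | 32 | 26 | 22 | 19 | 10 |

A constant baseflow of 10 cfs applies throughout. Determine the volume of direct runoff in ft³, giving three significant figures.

V ≈ 6.77 × 10^5 ft³

Direct-runoff ordinates (Q − Q_b): 0.0, 5.0, 10.0, 20.0, 25.0, 40.0, 29.0, 22.0, 16.0, 12.0, 9.0, 0.0 cfs.
ΣQ_DR = 188.0 cfs.
With Δt = 1 h = 3600 s, V = ΣQ_DR · Δt = 188.0 × 3600 = 6.77 × 10^5 ft³.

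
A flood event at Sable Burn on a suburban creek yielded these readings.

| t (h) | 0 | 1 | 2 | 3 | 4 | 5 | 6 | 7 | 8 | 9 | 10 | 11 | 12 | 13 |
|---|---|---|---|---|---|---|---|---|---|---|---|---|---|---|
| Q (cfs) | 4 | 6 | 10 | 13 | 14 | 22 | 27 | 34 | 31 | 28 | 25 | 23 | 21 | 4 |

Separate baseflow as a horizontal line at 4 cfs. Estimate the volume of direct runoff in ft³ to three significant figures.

V ≈ 7.42 × 10^5 ft³

Direct-runoff ordinates (Q − Q_b): 0.0, 2.0, 6.0, 9.0, 10.0, 18.0, 23.0, 30.0, 27.0, 24.0, 21.0, 19.0, 17.0, 0.0 cfs.
ΣQ_DR = 206.0 cfs.
With Δt = 1 h = 3600 s, V = ΣQ_DR · Δt = 206.0 × 3600 = 7.42 × 10^5 ft³.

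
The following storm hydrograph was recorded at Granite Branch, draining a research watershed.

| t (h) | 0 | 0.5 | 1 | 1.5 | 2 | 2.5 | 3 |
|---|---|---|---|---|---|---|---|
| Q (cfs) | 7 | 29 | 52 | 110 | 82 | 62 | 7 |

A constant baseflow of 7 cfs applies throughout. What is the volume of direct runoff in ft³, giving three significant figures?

Direct-runoff ordinates (Q − Q_b): 0.0, 22.0, 45.0, 103.0, 75.0, 55.0, 0.0 cfs.
ΣQ_DR = 300.0 cfs.
With Δt = 0.5 h = 1800 s, V = ΣQ_DR · Δt = 300.0 × 1800 = 5.40 × 10^5 ft³.

V ≈ 5.40 × 10^5 ft³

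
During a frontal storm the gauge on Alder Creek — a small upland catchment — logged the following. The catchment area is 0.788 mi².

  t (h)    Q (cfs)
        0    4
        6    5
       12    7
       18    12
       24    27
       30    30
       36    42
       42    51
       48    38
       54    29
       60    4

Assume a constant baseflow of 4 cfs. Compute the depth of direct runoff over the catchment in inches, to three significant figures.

d ≈ 2.42 in

Direct runoff: 0.0, 1.0, 3.0, 8.0, 23.0, 26.0, 38.0, 47.0, 34.0, 25.0, 0.0 cfs; ΣQ_DR = 205.0 cfs.
V = ΣQ_DR · Δt = 205.0 × 21600 s = 4.428 × 10^6 ft³.
Over A = 0.788 mi², depth = V / A = 2.42 in.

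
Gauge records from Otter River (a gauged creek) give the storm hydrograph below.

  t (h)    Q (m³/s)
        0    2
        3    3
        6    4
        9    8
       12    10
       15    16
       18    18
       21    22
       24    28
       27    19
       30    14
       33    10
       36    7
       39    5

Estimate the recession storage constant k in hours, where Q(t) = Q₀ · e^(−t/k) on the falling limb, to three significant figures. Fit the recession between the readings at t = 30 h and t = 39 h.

On the falling limb, Q drops from 14 to 5 m³/s between t = 30 h and t = 39 h (Δt = 9 h).
k = −Δt / ln(Q₂/Q₁) = −9 / ln(5/14) = 8.74 h.

k ≈ 8.74 h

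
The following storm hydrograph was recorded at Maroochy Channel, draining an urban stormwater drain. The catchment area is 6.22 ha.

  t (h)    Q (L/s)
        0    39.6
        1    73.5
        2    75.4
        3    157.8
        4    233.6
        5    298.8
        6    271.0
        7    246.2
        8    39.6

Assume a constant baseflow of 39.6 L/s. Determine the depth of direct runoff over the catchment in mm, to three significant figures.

Direct runoff: 0.0, 33.9, 35.8, 118.2, 194.0, 259.2, 231.4, 206.6, 0.0 L/s; ΣQ_DR = 1079 L/s.
V = ΣQ_DR · Δt = 1079 × 3600 s = 3.885 × 10^6 L.
Over A = 6.22 ha, depth = V / A = 62.5 mm.

d ≈ 62.5 mm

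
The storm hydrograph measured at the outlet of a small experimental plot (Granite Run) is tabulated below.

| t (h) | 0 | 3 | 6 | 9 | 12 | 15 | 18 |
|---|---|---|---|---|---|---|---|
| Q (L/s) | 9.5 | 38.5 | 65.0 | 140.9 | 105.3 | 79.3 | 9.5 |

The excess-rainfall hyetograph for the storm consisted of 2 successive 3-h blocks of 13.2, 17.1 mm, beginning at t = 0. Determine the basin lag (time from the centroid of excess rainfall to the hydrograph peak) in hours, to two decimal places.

t_L ≈ 5.81 h

Centroid of excess rainfall: t_c = Σ P_i·t̄_i / ΣP_i = 3.1931 h (block centres at 1.5, 4.5 h).
Hydrograph peak occurs at t = 9 h, so basin lag t_L = 9 − 3.1931 = 5.81 h.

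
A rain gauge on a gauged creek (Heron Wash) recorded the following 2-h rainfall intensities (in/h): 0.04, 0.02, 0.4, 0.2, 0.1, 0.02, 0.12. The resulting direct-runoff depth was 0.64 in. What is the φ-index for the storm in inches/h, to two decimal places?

Only the 2 blocks with intensity above φ contribute runoff: 0.4, 0.2 in/h.
Σ(I−φ)·Δt = d  ⇒  (0.4+0.2 − 2φ)·2 = 0.64
φ = (0.6000 − 0.64/2) / 2 = 0.14 in/h.

φ ≈ 0.14 in/h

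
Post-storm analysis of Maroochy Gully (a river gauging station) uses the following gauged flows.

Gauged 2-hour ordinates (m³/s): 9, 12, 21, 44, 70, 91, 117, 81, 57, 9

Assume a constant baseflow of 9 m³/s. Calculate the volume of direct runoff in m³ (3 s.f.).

Direct-runoff ordinates (Q − Q_b): 0.0, 3.0, 12.0, 35.0, 61.0, 82.0, 108.0, 72.0, 48.0, 0.0 m³/s.
ΣQ_DR = 421.0 m³/s.
With Δt = 2 h = 7200 s, V = ΣQ_DR · Δt = 421.0 × 7200 = 3.03 × 10^6 m³.

V ≈ 3.03 × 10^6 m³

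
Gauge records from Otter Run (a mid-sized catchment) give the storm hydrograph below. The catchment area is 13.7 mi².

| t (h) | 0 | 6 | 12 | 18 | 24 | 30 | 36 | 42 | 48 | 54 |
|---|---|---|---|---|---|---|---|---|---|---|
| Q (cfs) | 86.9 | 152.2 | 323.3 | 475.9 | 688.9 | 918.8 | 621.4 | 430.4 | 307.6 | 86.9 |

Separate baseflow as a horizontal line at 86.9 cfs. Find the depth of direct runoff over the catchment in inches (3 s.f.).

d ≈ 2.19 in

Direct runoff: 0.0, 65.3, 236.4, 389.0, 602.0, 831.9, 534.5, 343.5, 220.7, 0.0 cfs; ΣQ_DR = 3223 cfs.
V = ΣQ_DR · Δt = 3223 × 21600 s = 6.962 × 10^7 ft³.
Over A = 13.7 mi², depth = V / A = 2.19 in.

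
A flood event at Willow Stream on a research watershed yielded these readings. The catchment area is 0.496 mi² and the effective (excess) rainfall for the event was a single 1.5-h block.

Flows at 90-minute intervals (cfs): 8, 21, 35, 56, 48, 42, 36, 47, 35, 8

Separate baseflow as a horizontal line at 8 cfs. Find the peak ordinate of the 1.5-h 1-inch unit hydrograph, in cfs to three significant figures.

Direct runoff: 0.0, 13.0, 27.0, 48.0, 40.0, 34.0, 28.0, 39.0, 27.0, 0.0 cfs; ΣQ_DR = 256.0 cfs, peak = 48.0 cfs.
Runoff depth d = ΣQ_DR·Δt / A = 256.0 × 5400 / (0.496 mi²) = 1.200 in.
The 1-inch UH is the DRH scaled by (1 in)/d, so U_p = 48.0 × 1/1.200 = 40.0 cfs.

U_p ≈ 40.0 cfs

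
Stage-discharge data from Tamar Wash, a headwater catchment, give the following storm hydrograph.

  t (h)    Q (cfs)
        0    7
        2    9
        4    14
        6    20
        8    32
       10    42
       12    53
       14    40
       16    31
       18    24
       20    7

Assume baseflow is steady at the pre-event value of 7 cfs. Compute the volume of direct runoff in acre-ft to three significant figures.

V ≈ 33.4 acre-ft

Direct-runoff ordinates (Q − Q_b): 0.0, 2.0, 7.0, 13.0, 25.0, 35.0, 46.0, 33.0, 24.0, 17.0, 0.0 cfs.
ΣQ_DR = 202.0 cfs.
With Δt = 2 h = 7200 s, V = ΣQ_DR · Δt = 202.0 × 7200 = 1.45 × 10^6 ft³ = 33.4 acre-ft.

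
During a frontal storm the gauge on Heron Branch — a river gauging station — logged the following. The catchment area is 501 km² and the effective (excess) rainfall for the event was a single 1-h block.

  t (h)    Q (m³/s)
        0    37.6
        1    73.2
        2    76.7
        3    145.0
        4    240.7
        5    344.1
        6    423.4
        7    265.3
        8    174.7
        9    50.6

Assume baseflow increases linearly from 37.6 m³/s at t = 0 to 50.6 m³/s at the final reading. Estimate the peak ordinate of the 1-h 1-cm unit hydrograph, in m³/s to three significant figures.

Direct runoff: 0.00, 34.16, 36.21, 103.07, 197.32, 299.28, 377.13, 217.59, 125.54, 0.00 m³/s; ΣQ_DR = 1390 m³/s, peak = 377.13 m³/s.
Runoff depth d = ΣQ_DR·Δt / A = 1390 × 3600 / (501 km²) = 9.990 mm.
The 1-cm UH is the DRH scaled by (10 mm)/d, so U_p = 377.13 × 10/9.990 = 378 m³/s.

U_p ≈ 378 m³/s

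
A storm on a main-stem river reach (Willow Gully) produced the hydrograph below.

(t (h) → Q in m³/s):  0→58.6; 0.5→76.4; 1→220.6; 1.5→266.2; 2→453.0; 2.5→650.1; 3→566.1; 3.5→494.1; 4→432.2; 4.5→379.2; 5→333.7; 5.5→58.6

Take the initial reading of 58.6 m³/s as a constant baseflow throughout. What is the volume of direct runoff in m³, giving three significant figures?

V ≈ 5.91 × 10^6 m³

Direct-runoff ordinates (Q − Q_b): 0.0, 17.8, 162.0, 207.6, 394.4, 591.5, 507.5, 435.5, 373.6, 320.6, 275.1, 0.0 m³/s.
ΣQ_DR = 3286 m³/s.
With Δt = 0.5 h = 1800 s, V = ΣQ_DR · Δt = 3286 × 1800 = 5.91 × 10^6 m³.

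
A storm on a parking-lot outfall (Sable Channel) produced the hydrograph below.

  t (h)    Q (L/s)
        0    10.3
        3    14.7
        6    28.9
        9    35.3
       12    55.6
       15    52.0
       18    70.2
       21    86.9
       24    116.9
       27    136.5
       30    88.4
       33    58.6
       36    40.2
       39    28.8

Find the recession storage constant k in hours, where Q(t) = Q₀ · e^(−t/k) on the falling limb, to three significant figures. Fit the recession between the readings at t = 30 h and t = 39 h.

k ≈ 8.02 h

On the falling limb, Q drops from 88.4 to 28.8 L/s between t = 30 h and t = 39 h (Δt = 9 h).
k = −Δt / ln(Q₂/Q₁) = −9 / ln(28.8/88.4) = 8.02 h.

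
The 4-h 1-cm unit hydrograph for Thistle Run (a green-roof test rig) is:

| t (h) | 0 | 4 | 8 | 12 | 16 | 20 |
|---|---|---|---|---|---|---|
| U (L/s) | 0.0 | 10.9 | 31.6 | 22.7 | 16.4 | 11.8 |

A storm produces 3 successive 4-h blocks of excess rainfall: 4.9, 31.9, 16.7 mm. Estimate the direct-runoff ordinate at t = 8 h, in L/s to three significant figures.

Q ≈ 50.3 L/s

By discrete convolution, Q_j = Σ (P_i / 10 mm) · U_{j−i}.
At t = 8 h (j=2): Q = (4.9/10)·31.6 + (31.9/10)·10.9 + (16.7/10)·0.0 = 50.3 L/s.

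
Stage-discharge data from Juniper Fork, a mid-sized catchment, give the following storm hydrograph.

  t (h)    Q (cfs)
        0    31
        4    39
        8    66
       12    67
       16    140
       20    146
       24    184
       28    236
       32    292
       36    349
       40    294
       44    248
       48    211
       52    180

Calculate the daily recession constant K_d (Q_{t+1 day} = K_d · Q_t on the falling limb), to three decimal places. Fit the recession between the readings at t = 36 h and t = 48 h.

K_d ≈ 0.366

Between t = 36 h and t = 48 h the flow falls from 349 to 211 cfs over 3×4 h = 12 h.
Per-interval ratio K = (211/349)^(1/3) = 0.8456; K_d = K^(24/4) = 0.366.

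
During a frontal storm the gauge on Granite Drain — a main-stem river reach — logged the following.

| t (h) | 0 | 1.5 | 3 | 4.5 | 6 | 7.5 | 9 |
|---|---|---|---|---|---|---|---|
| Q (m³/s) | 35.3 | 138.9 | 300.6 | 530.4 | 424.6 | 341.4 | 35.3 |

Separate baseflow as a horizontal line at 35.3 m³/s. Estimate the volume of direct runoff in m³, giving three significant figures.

Direct-runoff ordinates (Q − Q_b): 0.0, 103.6, 265.3, 495.1, 389.3, 306.1, 0.0 m³/s.
ΣQ_DR = 1559 m³/s.
With Δt = 1.5 h = 5400 s, V = ΣQ_DR · Δt = 1559 × 5400 = 8.42 × 10^6 m³.

V ≈ 8.42 × 10^6 m³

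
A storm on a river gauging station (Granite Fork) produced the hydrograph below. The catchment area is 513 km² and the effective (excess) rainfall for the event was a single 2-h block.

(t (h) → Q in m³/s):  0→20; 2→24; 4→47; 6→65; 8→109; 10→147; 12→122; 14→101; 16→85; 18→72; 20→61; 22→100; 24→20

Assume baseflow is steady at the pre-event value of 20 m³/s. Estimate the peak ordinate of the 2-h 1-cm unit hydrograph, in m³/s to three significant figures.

Direct runoff: 0.0, 4.0, 27.0, 45.0, 89.0, 127.0, 102.0, 81.0, 65.0, 52.0, 41.0, 80.0, 0.0 m³/s; ΣQ_DR = 713.0 m³/s, peak = 127.0 m³/s.
Runoff depth d = ΣQ_DR·Δt / A = 713.0 × 7200 / (513 km²) = 10.01 mm.
The 1-cm UH is the DRH scaled by (10 mm)/d, so U_p = 127.0 × 10/10.01 = 127 m³/s.

U_p ≈ 127 m³/s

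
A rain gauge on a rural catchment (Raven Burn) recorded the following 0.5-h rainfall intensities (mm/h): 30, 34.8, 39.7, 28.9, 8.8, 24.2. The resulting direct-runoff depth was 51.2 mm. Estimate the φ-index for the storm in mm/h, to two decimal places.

φ ≈ 11.04 mm/h

Only the 5 blocks with intensity above φ contribute runoff: 30, 34.8, 39.7, 28.9, 24.2 mm/h.
Σ(I−φ)·Δt = d  ⇒  (30+34.8+39.7+28.9+24.2 − 5φ)·0.5 = 51.2
φ = (157.6 − 51.2/0.5) / 5 = 11.04 mm/h.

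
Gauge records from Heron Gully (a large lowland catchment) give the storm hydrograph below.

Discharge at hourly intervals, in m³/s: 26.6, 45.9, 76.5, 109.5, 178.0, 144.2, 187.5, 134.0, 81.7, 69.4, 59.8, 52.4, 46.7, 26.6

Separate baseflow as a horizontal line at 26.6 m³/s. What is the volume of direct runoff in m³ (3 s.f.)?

Direct-runoff ordinates (Q − Q_b): 0.0, 19.3, 49.9, 82.9, 151.4, 117.6, 160.9, 107.4, 55.1, 42.8, 33.2, 25.8, 20.1, 0.0 m³/s.
ΣQ_DR = 866.4 m³/s.
With Δt = 1 h = 3600 s, V = ΣQ_DR · Δt = 866.4 × 3600 = 3.12 × 10^6 m³.

V ≈ 3.12 × 10^6 m³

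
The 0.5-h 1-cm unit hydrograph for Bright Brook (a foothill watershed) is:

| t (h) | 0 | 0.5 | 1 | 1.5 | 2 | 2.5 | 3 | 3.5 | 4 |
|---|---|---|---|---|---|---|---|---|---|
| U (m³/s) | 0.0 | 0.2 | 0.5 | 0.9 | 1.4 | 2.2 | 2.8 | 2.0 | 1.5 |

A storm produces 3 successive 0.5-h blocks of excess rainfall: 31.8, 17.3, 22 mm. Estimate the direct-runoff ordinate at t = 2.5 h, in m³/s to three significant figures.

By discrete convolution, Q_j = Σ (P_i / 10 mm) · U_{j−i}.
At t = 2.5 h (j=5): Q = (31.8/10)·2.2 + (17.3/10)·1.4 + (22/10)·0.9 = 11.4 m³/s.

Q ≈ 11.4 m³/s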